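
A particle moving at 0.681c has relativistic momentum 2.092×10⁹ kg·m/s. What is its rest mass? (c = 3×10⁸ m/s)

γ = 1/√(1 - 0.681²) = 1.3656
v = 0.681 × 3×10⁸ = 2.043×10⁸ m/s
m = p/(γv) = 2.092×10⁹/(1.3656 × 2.043×10⁸) = 7.498 kg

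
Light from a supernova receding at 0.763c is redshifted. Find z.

β = 0.763
(1+β)/(1-β) = 1.763/0.237 = 7.439
√(7.439) = 2.727
z = 2.727 - 1 = 1.727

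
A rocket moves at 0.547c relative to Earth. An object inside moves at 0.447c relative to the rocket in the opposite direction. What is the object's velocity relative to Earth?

Object's velocity in rocket frame is u' = -0.447c
u = (u' + v)/(1 + u'v/c²) = (v - 0.447)/(1 - 0.447·v/c²)
Numerator: 0.547 - 0.447 = 0.1
Denominator: 1 - 0.244509 = 0.755491
u = 0.1/0.755491 = 0.1324c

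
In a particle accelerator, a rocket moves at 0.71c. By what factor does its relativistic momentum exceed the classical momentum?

p_rel = γmv, p_class = mv
Ratio = γ = 1/√(1 - 0.71²)
= 1/√(0.4959) = 1.420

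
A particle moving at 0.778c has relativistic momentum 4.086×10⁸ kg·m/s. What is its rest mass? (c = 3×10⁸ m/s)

γ = 1/√(1 - 0.778²) = 1.592
v = 0.778 × 3×10⁸ = 2.334×10⁸ m/s
m = p/(γv) = 4.086×10⁸/(1.592 × 2.334×10⁸) = 1.100 kg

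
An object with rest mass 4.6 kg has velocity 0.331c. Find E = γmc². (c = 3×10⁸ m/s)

γ = 1/√(1 - 0.331²) = 1.0597
mc² = 4.6 × (3×10⁸)² = 4.140×10¹⁷ J
E = γmc² = 1.0597 × 4.140×10¹⁷ = 4.387×10¹⁷ J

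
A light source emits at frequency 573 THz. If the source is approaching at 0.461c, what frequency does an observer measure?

β = v/c = 0.461
(1+β)/(1-β) = 1.461/0.539 = 2.7106
Doppler factor = √(2.7106) = 1.6464
f_obs = 573 × 1.6464 = 943.4 THz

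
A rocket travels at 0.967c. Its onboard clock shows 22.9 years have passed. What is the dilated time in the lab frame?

Proper time Δt₀ = 22.9 years
γ = 1/√(1 - 0.967²) = 3.925
Δt = γΔt₀ = 3.925 × 22.9 = 89.88 years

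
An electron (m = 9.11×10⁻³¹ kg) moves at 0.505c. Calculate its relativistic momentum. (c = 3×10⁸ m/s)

γ = 1/√(1 - 0.505²) = 1.1586
v = 0.505 × 3×10⁸ = 1.515×10⁸ m/s
p = γmv = 1.1586 × 9.11×10⁻³¹ × 1.515×10⁸ = 1.599×10⁻²² kg·m/s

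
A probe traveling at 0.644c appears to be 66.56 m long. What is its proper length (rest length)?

Contracted length L = 66.56 m
γ = 1/√(1 - 0.644²) = 1.3071
L₀ = γL = 1.3071 × 66.56 = 87.00 m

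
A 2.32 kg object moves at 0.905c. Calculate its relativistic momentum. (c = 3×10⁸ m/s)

γ = 1/√(1 - 0.905²) = 2.351
v = 0.905 × 3×10⁸ = 2.715×10⁸ m/s
p = γmv = 2.351 × 2.32 × 2.715×10⁸ = 1.481×10⁹ kg·m/s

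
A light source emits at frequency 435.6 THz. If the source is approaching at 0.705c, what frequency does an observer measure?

β = v/c = 0.705
(1+β)/(1-β) = 1.705/0.295 = 5.780
Doppler factor = √(5.780) = 2.404
f_obs = 435.6 × 2.404 = 1047 THz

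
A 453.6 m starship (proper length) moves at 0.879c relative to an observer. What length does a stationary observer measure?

Proper length L₀ = 453.6 m
γ = 1/√(1 - 0.879²) = 2.097
L = L₀/γ = 453.6/2.097 = 216.3 m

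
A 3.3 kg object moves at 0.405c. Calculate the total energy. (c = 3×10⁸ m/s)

γ = 1/√(1 - 0.405²) = 1.0937
mc² = 3.3 × (3×10⁸)² = 2.970×10¹⁷ J
E = γmc² = 1.0937 × 2.970×10¹⁷ = 3.248×10¹⁷ J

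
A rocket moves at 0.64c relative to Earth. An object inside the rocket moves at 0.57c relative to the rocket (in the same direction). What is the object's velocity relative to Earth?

u = (u' + v)/(1 + u'v/c²)
Numerator: 0.57 + 0.64 = 1.21
Denominator: 1 + 0.3648 = 1.3648
u = 1.21/1.3648 = 0.8866c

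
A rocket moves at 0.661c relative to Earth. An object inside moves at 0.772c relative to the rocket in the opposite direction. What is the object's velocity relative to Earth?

Object's velocity in rocket frame is u' = -0.772c
u = (u' + v)/(1 + u'v/c²) = (v - 0.772)/(1 - 0.772·v/c²)
Numerator: 0.661 - 0.772 = -0.111
Denominator: 1 - 0.510292 = 0.489708
u = -0.111/0.489708 = -0.2267c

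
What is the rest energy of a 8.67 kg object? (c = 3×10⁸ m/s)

c² = (3×10⁸)² = 9.000×10¹⁶ m²/s²
E₀ = mc² = 8.67 × 9.000×10¹⁶ = 7.803×10¹⁷ J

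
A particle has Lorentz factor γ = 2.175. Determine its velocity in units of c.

From γ = 1/√(1 - v²/c²):
1/γ² = 1/2.175² = 0.2114
v²/c² = 1 - 0.2114 = 0.7886
v/c = √(0.7886) = 0.8880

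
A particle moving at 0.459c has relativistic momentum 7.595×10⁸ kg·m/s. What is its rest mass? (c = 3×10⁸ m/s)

γ = 1/√(1 - 0.459²) = 1.1256
v = 0.459 × 3×10⁸ = 1.377×10⁸ m/s
m = p/(γv) = 7.595×10⁸/(1.1256 × 1.377×10⁸) = 4.900 kg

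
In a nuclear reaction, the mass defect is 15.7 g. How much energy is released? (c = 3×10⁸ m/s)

Convert mass defect: Δm = 15.7 g = 0.0157 kg
E = Δm·c² = 0.0157 × (3×10⁸)²
= 0.0157 × 9×10¹⁶ = 1.413×10¹⁵ J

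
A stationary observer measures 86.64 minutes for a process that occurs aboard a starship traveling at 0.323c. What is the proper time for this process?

Dilated time Δt = 86.64 minutes
γ = 1/√(1 - 0.323²) = 1.0566
Δt₀ = Δt/γ = 86.64/1.0566 = 82.00 minutes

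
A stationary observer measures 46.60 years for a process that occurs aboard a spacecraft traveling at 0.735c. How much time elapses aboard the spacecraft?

Dilated time Δt = 46.60 years
γ = 1/√(1 - 0.735²) = 1.4748
Δt₀ = Δt/γ = 46.60/1.4748 = 31.60 years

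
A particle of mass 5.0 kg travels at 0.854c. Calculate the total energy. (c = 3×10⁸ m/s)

γ = 1/√(1 - 0.854²) = 1.922
mc² = 5.0 × (3×10⁸)² = 4.500×10¹⁷ J
E = γmc² = 1.922 × 4.500×10¹⁷ = 8.649×10¹⁷ J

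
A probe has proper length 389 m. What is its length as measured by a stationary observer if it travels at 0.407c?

Proper length L₀ = 389 m
γ = 1/√(1 - 0.407²) = 1.095
L = L₀/γ = 389/1.095 = 355.3 m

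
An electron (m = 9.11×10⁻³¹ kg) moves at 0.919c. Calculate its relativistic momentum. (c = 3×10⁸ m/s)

γ = 1/√(1 - 0.919²) = 2.53641
v = 0.919 × 3×10⁸ = 2.757×10⁸ m/s
p = γmv = 2.53641 × 9.11×10⁻³¹ × 2.757×10⁸ = 6.371×10⁻²² kg·m/s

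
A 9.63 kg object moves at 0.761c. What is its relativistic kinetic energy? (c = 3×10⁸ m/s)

γ = 1/√(1 - 0.761²) = 1.5414
γ - 1 = 0.5414
KE = (γ-1)mc² = 0.5414 × 9.63 × (3×10⁸)² = 4.692×10¹⁷ J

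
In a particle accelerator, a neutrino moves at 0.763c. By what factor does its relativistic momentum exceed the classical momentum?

p_rel = γmv, p_class = mv
Ratio = γ = 1/√(1 - 0.763²)
= 1/√(0.417831) = 1.547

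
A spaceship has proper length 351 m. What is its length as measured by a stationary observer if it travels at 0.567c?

Proper length L₀ = 351 m
γ = 1/√(1 - 0.567²) = 1.214
L = L₀/γ = 351/1.214 = 289.1 m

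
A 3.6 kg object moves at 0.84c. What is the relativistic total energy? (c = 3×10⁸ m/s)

γ = 1/√(1 - 0.84²) = 1.843
mc² = 3.6 × (3×10⁸)² = 3.240×10¹⁷ J
E = γmc² = 1.843 × 3.240×10¹⁷ = 5.971×10¹⁷ J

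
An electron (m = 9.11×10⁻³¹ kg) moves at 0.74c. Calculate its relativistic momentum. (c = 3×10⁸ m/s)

γ = 1/√(1 - 0.74²) = 1.487
v = 0.74 × 3×10⁸ = 2.220×10⁸ m/s
p = γmv = 1.487 × 9.11×10⁻³¹ × 2.220×10⁸ = 3.007×10⁻²² kg·m/s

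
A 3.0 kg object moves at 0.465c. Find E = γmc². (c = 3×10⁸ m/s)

γ = 1/√(1 - 0.465²) = 1.1295
mc² = 3.0 × (3×10⁸)² = 2.700×10¹⁷ J
E = γmc² = 1.1295 × 2.700×10¹⁷ = 3.050×10¹⁷ J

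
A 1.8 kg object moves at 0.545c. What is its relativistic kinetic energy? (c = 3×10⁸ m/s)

γ = 1/√(1 - 0.545²) = 1.1927
γ - 1 = 0.1927
KE = (γ-1)mc² = 0.1927 × 1.8 × (3×10⁸)² = 3.122×10¹⁶ J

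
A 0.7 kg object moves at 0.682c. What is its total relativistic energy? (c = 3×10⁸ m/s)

γ = 1/√(1 - 0.682²) = 1.3673
mc² = 0.7 × (3×10⁸)² = 6.300×10¹⁶ J
E = γmc² = 1.3673 × 6.300×10¹⁶ = 8.614×10¹⁶ J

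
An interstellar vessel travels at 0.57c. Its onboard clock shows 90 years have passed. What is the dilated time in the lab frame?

Proper time Δt₀ = 90 years
γ = 1/√(1 - 0.57²) = 1.217
Δt = γΔt₀ = 1.217 × 90 = 109.5 years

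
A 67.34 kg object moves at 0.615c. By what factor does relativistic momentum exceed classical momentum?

p_rel = γmv, p_class = mv
Ratio = γ = 1/√(1 - 0.615²) = 1.268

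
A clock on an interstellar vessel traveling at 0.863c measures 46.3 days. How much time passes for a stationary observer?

Proper time Δt₀ = 46.3 days
γ = 1/√(1 - 0.863²) = 1.9794
Δt = γΔt₀ = 1.9794 × 46.3 = 91.65 days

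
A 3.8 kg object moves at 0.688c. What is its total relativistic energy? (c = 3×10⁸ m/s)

γ = 1/√(1 - 0.688²) = 1.378
mc² = 3.8 × (3×10⁸)² = 3.420×10¹⁷ J
E = γmc² = 1.378 × 3.420×10¹⁷ = 4.713×10¹⁷ J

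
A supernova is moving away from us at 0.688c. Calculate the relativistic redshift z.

β = 0.688
(1+β)/(1-β) = 1.688/0.312 = 5.410
√(5.410) = 2.326
z = 2.326 - 1 = 1.326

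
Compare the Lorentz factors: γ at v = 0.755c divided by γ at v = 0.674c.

γ₁ = 1/√(1 - 0.755²) = 1.5250
γ₂ = 1/√(1 - 0.674²) = 1.3537
γ₁/γ₂ = 1.5250/1.3537 = 1.127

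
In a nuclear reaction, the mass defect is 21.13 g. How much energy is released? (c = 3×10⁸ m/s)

Convert mass defect: Δm = 21.13 g = 0.02113 kg
E = Δm·c² = 0.02113 × (3×10⁸)²
= 0.02113 × 9×10¹⁶ = 1.902×10¹⁵ J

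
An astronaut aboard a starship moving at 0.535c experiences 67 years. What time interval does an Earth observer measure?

Proper time Δt₀ = 67 years
γ = 1/√(1 - 0.535²) = 1.1836
Δt = γΔt₀ = 1.1836 × 67 = 79.30 years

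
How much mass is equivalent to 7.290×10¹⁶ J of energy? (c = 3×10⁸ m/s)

From E = mc², we get m = E/c²
c² = (3×10⁸)² = 9×10¹⁶ m²/s²
m = 7.290×10¹⁶ / 9×10¹⁶ = 0.8100 kg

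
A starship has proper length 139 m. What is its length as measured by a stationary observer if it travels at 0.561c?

Proper length L₀ = 139 m
γ = 1/√(1 - 0.561²) = 1.208
L = L₀/γ = 139/1.208 = 115.1 m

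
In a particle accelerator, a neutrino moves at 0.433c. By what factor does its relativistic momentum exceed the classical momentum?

p_rel = γmv, p_class = mv
Ratio = γ = 1/√(1 - 0.433²)
= 1/√(0.812511) = 1.109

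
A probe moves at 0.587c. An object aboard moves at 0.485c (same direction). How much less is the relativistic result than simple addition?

Classical: u' + v = 0.485 + 0.587 = 1.072c
Relativistic: u = (0.485 + 0.587)/(1 + 0.284695) = 1.072/1.284695 = 0.8344c
Difference: 1.072 - 0.8344 = 0.2376c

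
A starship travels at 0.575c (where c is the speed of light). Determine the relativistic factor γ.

v/c = 0.575, so (v/c)² = 0.330625
1 - (v/c)² = 0.669375
γ = 1/√(0.669375) = 1.222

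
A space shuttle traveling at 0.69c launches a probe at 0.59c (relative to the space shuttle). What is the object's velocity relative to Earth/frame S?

u = (u' + v)/(1 + u'v/c²)
Numerator: 0.59 + 0.69 = 1.28
Denominator: 1 + 0.4071 = 1.4071
u = 1.28/1.4071 = 0.9097c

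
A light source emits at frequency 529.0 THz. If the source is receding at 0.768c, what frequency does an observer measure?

β = v/c = 0.768
(1-β)/(1+β) = 0.232/1.768 = 0.1312
Doppler factor = √(0.1312) = 0.3622
f_obs = 529.0 × 0.3622 = 191.6 THz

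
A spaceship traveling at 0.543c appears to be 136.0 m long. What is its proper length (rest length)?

Contracted length L = 136.0 m
γ = 1/√(1 - 0.543²) = 1.191
L₀ = γL = 1.191 × 136.0 = 162.0 m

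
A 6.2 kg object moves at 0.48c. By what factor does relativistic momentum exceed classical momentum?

p_rel = γmv, p_class = mv
Ratio = γ = 1/√(1 - 0.48²) = 1.140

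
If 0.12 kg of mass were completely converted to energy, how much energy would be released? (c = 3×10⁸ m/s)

Using E = mc²:
c² = (3×10⁸)² = 9×10¹⁶ m²/s²
E = 0.12 × 9×10¹⁶ = 1.080×10¹⁶ J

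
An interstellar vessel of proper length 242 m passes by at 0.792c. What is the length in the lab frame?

Proper length L₀ = 242 m
γ = 1/√(1 - 0.792²) = 1.638
L = L₀/γ = 242/1.638 = 147.7 m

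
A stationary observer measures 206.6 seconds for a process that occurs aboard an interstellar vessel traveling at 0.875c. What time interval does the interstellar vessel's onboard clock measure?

Dilated time Δt = 206.6 seconds
γ = 1/√(1 - 0.875²) = 2.066
Δt₀ = Δt/γ = 206.6/2.066 = 100.0 seconds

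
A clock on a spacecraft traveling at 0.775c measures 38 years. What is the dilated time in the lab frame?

Proper time Δt₀ = 38 years
γ = 1/√(1 - 0.775²) = 1.5824
Δt = γΔt₀ = 1.5824 × 38 = 60.13 years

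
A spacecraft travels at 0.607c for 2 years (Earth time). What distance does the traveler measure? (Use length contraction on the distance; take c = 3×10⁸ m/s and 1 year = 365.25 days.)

Earth distance: d = v × t = 0.607c × 2 yr = 1.149×10¹⁶ m
γ = 1.258
d' = d/γ = 1.149×10¹⁶/1.258 = 9.134×10¹⁵ m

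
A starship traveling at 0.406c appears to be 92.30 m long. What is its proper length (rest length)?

Contracted length L = 92.30 m
γ = 1/√(1 - 0.406²) = 1.094
L₀ = γL = 1.094 × 92.30 = 101.0 m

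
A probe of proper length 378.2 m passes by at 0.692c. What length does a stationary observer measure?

Proper length L₀ = 378.2 m
γ = 1/√(1 - 0.692²) = 1.3852
L = L₀/γ = 378.2/1.3852 = 273.0 m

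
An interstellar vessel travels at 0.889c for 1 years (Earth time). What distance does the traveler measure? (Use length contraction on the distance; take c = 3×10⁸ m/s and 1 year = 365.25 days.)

Earth distance: d = v × t = 0.889c × 1 yr = 8.4164×10¹⁵ m
γ = 2.1838
d' = d/γ = 8.4164×10¹⁵/2.1838 = 3.854×10¹⁵ m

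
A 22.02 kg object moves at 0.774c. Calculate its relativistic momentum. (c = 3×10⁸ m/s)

γ = 1/√(1 - 0.774²) = 1.5793
v = 0.774 × 3×10⁸ = 2.322×10⁸ m/s
p = γmv = 1.5793 × 22.02 × 2.322×10⁸ = 8.075×10⁹ kg·m/s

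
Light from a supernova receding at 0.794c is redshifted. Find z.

β = 0.794
(1+β)/(1-β) = 1.794/0.206 = 8.709
√(8.709) = 2.951
z = 2.951 - 1 = 1.951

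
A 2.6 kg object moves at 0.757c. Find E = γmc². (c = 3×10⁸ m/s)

γ = 1/√(1 - 0.757²) = 1.5304
mc² = 2.6 × (3×10⁸)² = 2.340×10¹⁷ J
E = γmc² = 1.5304 × 2.340×10¹⁷ = 3.581×10¹⁷ J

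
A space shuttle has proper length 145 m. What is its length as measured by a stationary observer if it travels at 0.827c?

Proper length L₀ = 145 m
γ = 1/√(1 - 0.827²) = 1.7787
L = L₀/γ = 145/1.7787 = 81.52 m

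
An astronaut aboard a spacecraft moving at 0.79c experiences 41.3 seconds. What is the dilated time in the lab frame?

Proper time Δt₀ = 41.3 seconds
γ = 1/√(1 - 0.79²) = 1.631
Δt = γΔt₀ = 1.631 × 41.3 = 67.36 seconds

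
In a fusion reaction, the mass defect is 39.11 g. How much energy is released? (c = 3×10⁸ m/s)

Convert mass defect: Δm = 39.11 g = 0.03911 kg
E = Δm·c² = 0.03911 × (3×10⁸)²
= 0.03911 × 9×10¹⁶ = 3.520×10¹⁵ J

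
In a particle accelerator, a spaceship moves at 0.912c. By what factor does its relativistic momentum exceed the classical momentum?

p_rel = γmv, p_class = mv
Ratio = γ = 1/√(1 - 0.912²)
= 1/√(0.168256) = 2.438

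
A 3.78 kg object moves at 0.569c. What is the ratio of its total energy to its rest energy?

E = γmc², E₀ = mc²
E/E₀ = γ = 1/√(1 - 0.569²) = 1.216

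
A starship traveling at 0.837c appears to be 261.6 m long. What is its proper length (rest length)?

Contracted length L = 261.6 m
γ = 1/√(1 - 0.837²) = 1.8275
L₀ = γL = 1.8275 × 261.6 = 478.1 m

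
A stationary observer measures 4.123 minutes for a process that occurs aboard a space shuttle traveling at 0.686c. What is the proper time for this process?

Dilated time Δt = 4.123 minutes
γ = 1/√(1 - 0.686²) = 1.3744
Δt₀ = Δt/γ = 4.123/1.3744 = 3.000 minutes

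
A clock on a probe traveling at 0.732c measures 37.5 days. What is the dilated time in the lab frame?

Proper time Δt₀ = 37.5 days
γ = 1/√(1 - 0.732²) = 1.4678
Δt = γΔt₀ = 1.4678 × 37.5 = 55.04 days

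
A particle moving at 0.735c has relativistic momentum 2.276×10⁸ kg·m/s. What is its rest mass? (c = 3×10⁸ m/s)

γ = 1/√(1 - 0.735²) = 1.4748
v = 0.735 × 3×10⁸ = 2.205×10⁸ m/s
m = p/(γv) = 2.276×10⁸/(1.4748 × 2.205×10⁸) = 0.6999 kg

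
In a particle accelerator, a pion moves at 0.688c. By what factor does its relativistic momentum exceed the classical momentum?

p_rel = γmv, p_class = mv
Ratio = γ = 1/√(1 - 0.688²)
= 1/√(0.526656) = 1.378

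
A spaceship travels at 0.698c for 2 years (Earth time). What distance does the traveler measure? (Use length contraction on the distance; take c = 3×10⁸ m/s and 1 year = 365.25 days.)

Earth distance: d = v × t = 0.698c × 2 yr = 1.3216×10¹⁶ m
γ = 1.3965
d' = d/γ = 1.3216×10¹⁶/1.3965 = 9.464×10¹⁵ m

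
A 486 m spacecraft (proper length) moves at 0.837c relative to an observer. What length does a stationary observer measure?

Proper length L₀ = 486 m
γ = 1/√(1 - 0.837²) = 1.8275
L = L₀/γ = 486/1.8275 = 265.9 m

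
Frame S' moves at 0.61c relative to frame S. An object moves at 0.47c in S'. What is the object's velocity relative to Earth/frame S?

u = (u' + v)/(1 + u'v/c²)
Numerator: 0.47 + 0.61 = 1.08
Denominator: 1 + 0.2867 = 1.2867
u = 1.08/1.2867 = 0.8394c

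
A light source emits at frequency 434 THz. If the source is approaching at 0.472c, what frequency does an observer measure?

β = v/c = 0.472
(1+β)/(1-β) = 1.472/0.528 = 2.788
Doppler factor = √(2.788) = 1.6697
f_obs = 434 × 1.6697 = 724.6 THz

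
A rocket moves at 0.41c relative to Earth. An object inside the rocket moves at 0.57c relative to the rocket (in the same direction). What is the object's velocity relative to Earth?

u = (u' + v)/(1 + u'v/c²)
Numerator: 0.57 + 0.41 = 0.98
Denominator: 1 + 0.2337 = 1.2337
u = 0.98/1.2337 = 0.7944c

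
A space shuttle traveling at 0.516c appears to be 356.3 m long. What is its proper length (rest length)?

Contracted length L = 356.3 m
γ = 1/√(1 - 0.516²) = 1.16742
L₀ = γL = 1.16742 × 356.3 = 416.0 m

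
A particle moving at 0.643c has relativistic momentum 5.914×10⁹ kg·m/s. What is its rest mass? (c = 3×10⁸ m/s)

γ = 1/√(1 - 0.643²) = 1.306
v = 0.643 × 3×10⁸ = 1.929×10⁸ m/s
m = p/(γv) = 5.914×10⁹/(1.306 × 1.929×10⁸) = 23.48 kg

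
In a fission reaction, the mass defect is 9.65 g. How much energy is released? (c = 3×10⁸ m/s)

Convert mass defect: Δm = 9.65 g = 0.00965 kg
E = Δm·c² = 0.00965 × (3×10⁸)²
= 0.00965 × 9×10¹⁶ = 8.685×10¹⁴ J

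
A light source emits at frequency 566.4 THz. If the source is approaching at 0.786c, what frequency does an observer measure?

β = v/c = 0.786
(1+β)/(1-β) = 1.786/0.214 = 8.346
Doppler factor = √(8.346) = 2.889
f_obs = 566.4 × 2.889 = 1636 THz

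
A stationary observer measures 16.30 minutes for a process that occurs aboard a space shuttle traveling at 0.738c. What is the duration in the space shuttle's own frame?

Dilated time Δt = 16.30 minutes
γ = 1/√(1 - 0.738²) = 1.482
Δt₀ = Δt/γ = 16.30/1.482 = 11.00 minutes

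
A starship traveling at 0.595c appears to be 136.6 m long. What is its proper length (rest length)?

Contracted length L = 136.6 m
γ = 1/√(1 - 0.595²) = 1.2442
L₀ = γL = 1.2442 × 136.6 = 170.0 m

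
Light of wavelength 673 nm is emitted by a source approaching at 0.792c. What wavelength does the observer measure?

β = 0.792
Wavelength Doppler factor = √(0.208/1.792) = √(0.1161) = 0.3407
λ_obs = 673 × 0.3407 = 229.3 nm (blueshift)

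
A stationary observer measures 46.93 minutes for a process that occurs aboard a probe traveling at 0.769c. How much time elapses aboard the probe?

Dilated time Δt = 46.93 minutes
γ = 1/√(1 - 0.769²) = 1.5643
Δt₀ = Δt/γ = 46.93/1.5643 = 30.00 minutes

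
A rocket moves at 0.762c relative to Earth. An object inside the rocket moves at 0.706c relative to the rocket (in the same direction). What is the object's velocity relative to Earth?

u = (u' + v)/(1 + u'v/c²)
Numerator: 0.706 + 0.762 = 1.468
Denominator: 1 + 0.537972 = 1.537972
u = 1.468/1.537972 = 0.9545c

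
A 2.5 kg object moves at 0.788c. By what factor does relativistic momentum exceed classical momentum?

p_rel = γmv, p_class = mv
Ratio = γ = 1/√(1 - 0.788²) = 1.624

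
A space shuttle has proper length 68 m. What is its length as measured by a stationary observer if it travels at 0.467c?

Proper length L₀ = 68 m
γ = 1/√(1 - 0.467²) = 1.1309
L = L₀/γ = 68/1.1309 = 60.13 m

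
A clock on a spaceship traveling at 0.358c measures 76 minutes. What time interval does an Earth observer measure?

Proper time Δt₀ = 76 minutes
γ = 1/√(1 - 0.358²) = 1.07098
Δt = γΔt₀ = 1.07098 × 76 = 81.39 minutes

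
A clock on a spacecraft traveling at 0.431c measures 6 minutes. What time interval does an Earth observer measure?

Proper time Δt₀ = 6 minutes
γ = 1/√(1 - 0.431²) = 1.1082
Δt = γΔt₀ = 1.1082 × 6 = 6.649 minutes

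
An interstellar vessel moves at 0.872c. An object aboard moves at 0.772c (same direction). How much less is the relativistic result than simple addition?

Classical: u' + v = 0.772 + 0.872 = 1.644c
Relativistic: u = (0.772 + 0.872)/(1 + 0.673184) = 1.644/1.673184 = 0.9826c
Difference: 1.644 - 0.9826 = 0.6614c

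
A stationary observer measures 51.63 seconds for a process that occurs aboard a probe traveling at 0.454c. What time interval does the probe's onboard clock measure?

Dilated time Δt = 51.63 seconds
γ = 1/√(1 - 0.454²) = 1.1223
Δt₀ = Δt/γ = 51.63/1.1223 = 46.00 seconds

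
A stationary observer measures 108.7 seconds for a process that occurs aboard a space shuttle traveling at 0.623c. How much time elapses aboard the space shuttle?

Dilated time Δt = 108.7 seconds
γ = 1/√(1 - 0.623²) = 1.2784
Δt₀ = Δt/γ = 108.7/1.2784 = 85.03 seconds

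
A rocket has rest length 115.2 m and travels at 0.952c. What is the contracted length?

Proper length L₀ = 115.2 m
γ = 1/√(1 - 0.952²) = 3.267
L = L₀/γ = 115.2/3.267 = 35.26 m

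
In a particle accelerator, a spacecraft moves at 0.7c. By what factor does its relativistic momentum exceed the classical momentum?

p_rel = γmv, p_class = mv
Ratio = γ = 1/√(1 - 0.7²)
= 1/√(0.51) = 1.400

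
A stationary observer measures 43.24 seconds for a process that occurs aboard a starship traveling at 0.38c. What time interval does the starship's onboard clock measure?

Dilated time Δt = 43.24 seconds
γ = 1/√(1 - 0.38²) = 1.081
Δt₀ = Δt/γ = 43.24/1.081 = 40.00 seconds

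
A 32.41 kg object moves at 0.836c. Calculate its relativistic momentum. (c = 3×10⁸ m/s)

γ = 1/√(1 - 0.836²) = 1.822
v = 0.836 × 3×10⁸ = 2.508×10⁸ m/s
p = γmv = 1.822 × 32.41 × 2.508×10⁸ = 1.481×10¹⁰ kg·m/s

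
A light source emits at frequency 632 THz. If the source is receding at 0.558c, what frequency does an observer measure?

β = v/c = 0.558
(1-β)/(1+β) = 0.442/1.558 = 0.2837
Doppler factor = √(0.2837) = 0.5326
f_obs = 632 × 0.5326 = 336.6 THz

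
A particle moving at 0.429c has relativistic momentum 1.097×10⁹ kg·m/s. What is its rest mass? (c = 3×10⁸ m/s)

γ = 1/√(1 - 0.429²) = 1.10705
v = 0.429 × 3×10⁸ = 1.287×10⁸ m/s
m = p/(γv) = 1.097×10⁹/(1.10705 × 1.287×10⁸) = 7.699 kg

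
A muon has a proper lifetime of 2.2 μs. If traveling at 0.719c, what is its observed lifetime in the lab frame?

Proper lifetime τ₀ = 2.2 μs
γ = 1/√(1 - 0.719²) = 1.4388
τ = γτ₀ = 1.4388 × 2.2 μs = 3.165 μs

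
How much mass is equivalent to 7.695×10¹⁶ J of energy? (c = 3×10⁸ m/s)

From E = mc², we get m = E/c²
c² = (3×10⁸)² = 9×10¹⁶ m²/s²
m = 7.695×10¹⁶ / 9×10¹⁶ = 0.8550 kg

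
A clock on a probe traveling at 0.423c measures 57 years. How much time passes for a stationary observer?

Proper time Δt₀ = 57 years
γ = 1/√(1 - 0.423²) = 1.10359
Δt = γΔt₀ = 1.10359 × 57 = 62.90 years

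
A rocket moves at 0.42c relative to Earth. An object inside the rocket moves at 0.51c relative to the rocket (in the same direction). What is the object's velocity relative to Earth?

u = (u' + v)/(1 + u'v/c²)
Numerator: 0.51 + 0.42 = 0.93
Denominator: 1 + 0.2142 = 1.2142
u = 0.93/1.2142 = 0.7659c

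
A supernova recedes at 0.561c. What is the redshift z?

β = 0.561
(1+β)/(1-β) = 1.561/0.439 = 3.556
√(3.556) = 1.8857
z = 1.8857 - 1 = 0.8857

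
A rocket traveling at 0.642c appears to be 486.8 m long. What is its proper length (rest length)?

Contracted length L = 486.8 m
γ = 1/√(1 - 0.642²) = 1.3043
L₀ = γL = 1.3043 × 486.8 = 634.9 m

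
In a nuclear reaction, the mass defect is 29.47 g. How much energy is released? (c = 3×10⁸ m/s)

Convert mass defect: Δm = 29.47 g = 0.02947 kg
E = Δm·c² = 0.02947 × (3×10⁸)²
= 0.02947 × 9×10¹⁶ = 2.652×10¹⁵ J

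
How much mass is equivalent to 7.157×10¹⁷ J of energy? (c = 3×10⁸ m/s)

From E = mc², we get m = E/c²
c² = (3×10⁸)² = 9×10¹⁶ m²/s²
m = 7.157×10¹⁷ / 9×10¹⁶ = 7.952 kg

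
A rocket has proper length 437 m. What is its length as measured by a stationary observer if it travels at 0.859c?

Proper length L₀ = 437 m
γ = 1/√(1 - 0.859²) = 1.9532
L = L₀/γ = 437/1.9532 = 223.7 m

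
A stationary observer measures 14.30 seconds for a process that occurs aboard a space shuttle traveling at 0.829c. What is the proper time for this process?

Dilated time Δt = 14.30 seconds
γ = 1/√(1 - 0.829²) = 1.7881
Δt₀ = Δt/γ = 14.30/1.7881 = 7.997 seconds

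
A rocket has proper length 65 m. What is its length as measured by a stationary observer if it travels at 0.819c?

Proper length L₀ = 65 m
γ = 1/√(1 - 0.819²) = 1.7428
L = L₀/γ = 65/1.7428 = 37.30 m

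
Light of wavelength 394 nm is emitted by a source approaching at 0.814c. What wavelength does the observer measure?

β = 0.814
Wavelength Doppler factor = √(0.186/1.814) = √(0.1025) = 0.3202
λ_obs = 394 × 0.3202 = 126.2 nm (blueshift)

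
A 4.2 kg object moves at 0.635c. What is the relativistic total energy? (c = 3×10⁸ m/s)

γ = 1/√(1 - 0.635²) = 1.2945
mc² = 4.2 × (3×10⁸)² = 3.780×10¹⁷ J
E = γmc² = 1.2945 × 3.780×10¹⁷ = 4.893×10¹⁷ J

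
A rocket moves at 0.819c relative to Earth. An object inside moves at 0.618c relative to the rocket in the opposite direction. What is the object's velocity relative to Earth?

Object's velocity in rocket frame is u' = -0.618c
u = (u' + v)/(1 + u'v/c²) = (v - 0.618)/(1 - 0.618·v/c²)
Numerator: 0.819 - 0.618 = 0.201
Denominator: 1 - 0.506142 = 0.493858
u = 0.201/0.493858 = 0.4070c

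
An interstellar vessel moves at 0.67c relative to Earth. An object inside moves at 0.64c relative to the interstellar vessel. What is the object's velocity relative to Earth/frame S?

u = (u' + v)/(1 + u'v/c²)
Numerator: 0.64 + 0.67 = 1.31
Denominator: 1 + 0.4288 = 1.4288
u = 1.31/1.4288 = 0.9169c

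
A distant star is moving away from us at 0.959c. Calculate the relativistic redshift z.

β = 0.959
(1+β)/(1-β) = 1.959/0.041 = 47.78
√(47.78) = 6.912
z = 6.912 - 1 = 5.912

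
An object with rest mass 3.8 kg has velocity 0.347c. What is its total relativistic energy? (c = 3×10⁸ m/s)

γ = 1/√(1 - 0.347²) = 1.0663
mc² = 3.8 × (3×10⁸)² = 3.420×10¹⁷ J
E = γmc² = 1.0663 × 3.420×10¹⁷ = 3.647×10¹⁷ J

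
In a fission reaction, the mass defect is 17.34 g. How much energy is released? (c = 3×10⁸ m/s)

Convert mass defect: Δm = 17.34 g = 0.01734 kg
E = Δm·c² = 0.01734 × (3×10⁸)²
= 0.01734 × 9×10¹⁶ = 1.561×10¹⁵ J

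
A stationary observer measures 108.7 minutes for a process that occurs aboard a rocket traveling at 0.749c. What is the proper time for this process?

Dilated time Δt = 108.7 minutes
γ = 1/√(1 - 0.749²) = 1.5093
Δt₀ = Δt/γ = 108.7/1.5093 = 72.02 minutes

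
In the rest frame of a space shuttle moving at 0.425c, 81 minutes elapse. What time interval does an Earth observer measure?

Proper time Δt₀ = 81 minutes
γ = 1/√(1 - 0.425²) = 1.1047
Δt = γΔt₀ = 1.1047 × 81 = 89.48 minutes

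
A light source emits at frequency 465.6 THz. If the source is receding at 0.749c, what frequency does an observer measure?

β = v/c = 0.749
(1-β)/(1+β) = 0.251/1.749 = 0.1435
Doppler factor = √(0.1435) = 0.3788
f_obs = 465.6 × 0.3788 = 176.4 THz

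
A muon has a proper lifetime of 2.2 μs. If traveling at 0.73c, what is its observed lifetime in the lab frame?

Proper lifetime τ₀ = 2.2 μs
γ = 1/√(1 - 0.73²) = 1.463
τ = γτ₀ = 1.463 × 2.2 μs = 3.219 μs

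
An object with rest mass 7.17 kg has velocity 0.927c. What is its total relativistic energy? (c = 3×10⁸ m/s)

γ = 1/√(1 - 0.927²) = 2.66623
mc² = 7.17 × (3×10⁸)² = 6.453×10¹⁷ J
E = γmc² = 2.66623 × 6.453×10¹⁷ = 1.721×10¹⁸ J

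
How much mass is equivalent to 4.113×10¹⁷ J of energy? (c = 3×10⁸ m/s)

From E = mc², we get m = E/c²
c² = (3×10⁸)² = 9×10¹⁶ m²/s²
m = 4.113×10¹⁷ / 9×10¹⁶ = 4.570 kg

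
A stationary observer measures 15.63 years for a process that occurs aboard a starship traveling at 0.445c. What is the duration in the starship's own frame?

Dilated time Δt = 15.63 years
γ = 1/√(1 - 0.445²) = 1.1167
Δt₀ = Δt/γ = 15.63/1.1167 = 14.00 years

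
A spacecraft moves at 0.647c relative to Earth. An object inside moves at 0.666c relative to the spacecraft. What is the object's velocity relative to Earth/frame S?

u = (u' + v)/(1 + u'v/c²)
Numerator: 0.666 + 0.647 = 1.313
Denominator: 1 + 0.430902 = 1.430902
u = 1.313/1.430902 = 0.9176c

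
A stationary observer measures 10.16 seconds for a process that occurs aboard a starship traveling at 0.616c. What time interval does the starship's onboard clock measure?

Dilated time Δt = 10.16 seconds
γ = 1/√(1 - 0.616²) = 1.2694
Δt₀ = Δt/γ = 10.16/1.2694 = 8.004 seconds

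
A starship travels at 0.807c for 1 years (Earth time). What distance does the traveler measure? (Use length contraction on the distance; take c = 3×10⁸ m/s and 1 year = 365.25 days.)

Earth distance: d = v × t = 0.807c × 1 yr = 7.6401×10¹⁵ m
γ = 1.6933
d' = d/γ = 7.6401×10¹⁵/1.6933 = 4.512×10¹⁵ m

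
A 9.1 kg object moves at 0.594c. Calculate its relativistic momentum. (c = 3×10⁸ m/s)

γ = 1/√(1 - 0.594²) = 1.243
v = 0.594 × 3×10⁸ = 1.782×10⁸ m/s
p = γmv = 1.243 × 9.1 × 1.782×10⁸ = 2.016×10⁹ kg·m/s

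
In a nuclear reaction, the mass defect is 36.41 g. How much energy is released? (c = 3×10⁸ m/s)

Convert mass defect: Δm = 36.41 g = 0.03641 kg
E = Δm·c² = 0.03641 × (3×10⁸)²
= 0.03641 × 9×10¹⁶ = 3.277×10¹⁵ J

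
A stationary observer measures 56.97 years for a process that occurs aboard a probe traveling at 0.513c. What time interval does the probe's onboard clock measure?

Dilated time Δt = 56.97 years
γ = 1/√(1 - 0.513²) = 1.165
Δt₀ = Δt/γ = 56.97/1.165 = 48.90 years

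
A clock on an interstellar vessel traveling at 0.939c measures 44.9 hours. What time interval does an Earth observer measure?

Proper time Δt₀ = 44.9 hours
γ = 1/√(1 - 0.939²) = 2.908
Δt = γΔt₀ = 2.908 × 44.9 = 130.6 hours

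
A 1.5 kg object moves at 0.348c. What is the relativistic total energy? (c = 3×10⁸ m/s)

γ = 1/√(1 - 0.348²) = 1.067
mc² = 1.5 × (3×10⁸)² = 1.350×10¹⁷ J
E = γmc² = 1.067 × 1.350×10¹⁷ = 1.440×10¹⁷ J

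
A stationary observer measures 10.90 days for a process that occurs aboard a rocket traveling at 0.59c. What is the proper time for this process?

Dilated time Δt = 10.90 days
γ = 1/√(1 - 0.59²) = 1.2385
Δt₀ = Δt/γ = 10.90/1.2385 = 8.801 days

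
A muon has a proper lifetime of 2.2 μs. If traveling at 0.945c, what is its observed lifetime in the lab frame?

Proper lifetime τ₀ = 2.2 μs
γ = 1/√(1 - 0.945²) = 3.0574
τ = γτ₀ = 3.0574 × 2.2 μs = 6.726 μs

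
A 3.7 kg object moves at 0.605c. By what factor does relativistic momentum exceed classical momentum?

p_rel = γmv, p_class = mv
Ratio = γ = 1/√(1 - 0.605²) = 1.256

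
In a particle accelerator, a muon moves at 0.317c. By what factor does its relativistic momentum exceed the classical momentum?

p_rel = γmv, p_class = mv
Ratio = γ = 1/√(1 - 0.317²)
= 1/√(0.899511) = 1.054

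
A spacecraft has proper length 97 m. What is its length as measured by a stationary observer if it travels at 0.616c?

Proper length L₀ = 97 m
γ = 1/√(1 - 0.616²) = 1.2694
L = L₀/γ = 97/1.2694 = 76.41 m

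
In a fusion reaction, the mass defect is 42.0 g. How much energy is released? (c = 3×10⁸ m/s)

Convert mass defect: Δm = 42.0 g = 0.042 kg
E = Δm·c² = 0.042 × (3×10⁸)²
= 0.042 × 9×10¹⁶ = 3.780×10¹⁵ J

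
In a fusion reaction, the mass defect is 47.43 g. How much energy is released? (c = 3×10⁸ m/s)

Convert mass defect: Δm = 47.43 g = 0.04743 kg
E = Δm·c² = 0.04743 × (3×10⁸)²
= 0.04743 × 9×10¹⁶ = 4.269×10¹⁵ J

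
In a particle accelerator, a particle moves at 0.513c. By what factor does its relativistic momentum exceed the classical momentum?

p_rel = γmv, p_class = mv
Ratio = γ = 1/√(1 - 0.513²)
= 1/√(0.736831) = 1.165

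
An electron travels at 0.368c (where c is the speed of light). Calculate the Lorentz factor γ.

v/c = 0.368, so (v/c)² = 0.135424
1 - (v/c)² = 0.864576
γ = 1/√(0.864576) = 1.075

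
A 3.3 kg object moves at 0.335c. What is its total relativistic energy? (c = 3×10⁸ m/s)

γ = 1/√(1 - 0.335²) = 1.0613
mc² = 3.3 × (3×10⁸)² = 2.970×10¹⁷ J
E = γmc² = 1.0613 × 2.970×10¹⁷ = 3.152×10¹⁷ J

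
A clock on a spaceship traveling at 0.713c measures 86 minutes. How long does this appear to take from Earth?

Proper time Δt₀ = 86 minutes
γ = 1/√(1 - 0.713²) = 1.4262
Δt = γΔt₀ = 1.4262 × 86 = 122.7 minutes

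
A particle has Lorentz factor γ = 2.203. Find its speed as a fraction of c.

From γ = 1/√(1 - v²/c²):
1/γ² = 1/2.203² = 0.20605
v²/c² = 1 - 0.20605 = 0.79395
v/c = √(0.79395) = 0.8910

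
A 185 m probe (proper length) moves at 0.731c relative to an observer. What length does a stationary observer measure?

Proper length L₀ = 185 m
γ = 1/√(1 - 0.731²) = 1.4655
L = L₀/γ = 185/1.4655 = 126.2 m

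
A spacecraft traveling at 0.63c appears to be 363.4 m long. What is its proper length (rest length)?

Contracted length L = 363.4 m
γ = 1/√(1 - 0.63²) = 1.28767
L₀ = γL = 1.28767 × 363.4 = 467.9 m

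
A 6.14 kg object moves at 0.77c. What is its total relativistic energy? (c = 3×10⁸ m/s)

γ = 1/√(1 - 0.77²) = 1.5673
mc² = 6.14 × (3×10⁸)² = 5.526×10¹⁷ J
E = γmc² = 1.5673 × 5.526×10¹⁷ = 8.661×10¹⁷ J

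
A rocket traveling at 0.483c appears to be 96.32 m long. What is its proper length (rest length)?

Contracted length L = 96.32 m
γ = 1/√(1 - 0.483²) = 1.142
L₀ = γL = 1.142 × 96.32 = 110.0 m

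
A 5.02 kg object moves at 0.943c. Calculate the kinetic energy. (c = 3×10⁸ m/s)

γ = 1/√(1 - 0.943²) = 3.0049
γ - 1 = 2.0049
KE = (γ-1)mc² = 2.0049 × 5.02 × (3×10⁸)² = 9.058×10¹⁷ J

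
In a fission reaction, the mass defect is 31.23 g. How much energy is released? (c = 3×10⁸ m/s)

Convert mass defect: Δm = 31.23 g = 0.03123 kg
E = Δm·c² = 0.03123 × (3×10⁸)²
= 0.03123 × 9×10¹⁶ = 2.811×10¹⁵ J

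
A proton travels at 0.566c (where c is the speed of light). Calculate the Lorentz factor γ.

v/c = 0.566, so (v/c)² = 0.320356
1 - (v/c)² = 0.679644
γ = 1/√(0.679644) = 1.213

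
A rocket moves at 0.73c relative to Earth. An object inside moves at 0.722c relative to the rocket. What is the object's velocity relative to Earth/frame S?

u = (u' + v)/(1 + u'v/c²)
Numerator: 0.722 + 0.73 = 1.452
Denominator: 1 + 0.52706 = 1.52706
u = 1.452/1.52706 = 0.9508c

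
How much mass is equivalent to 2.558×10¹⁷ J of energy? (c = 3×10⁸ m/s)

From E = mc², we get m = E/c²
c² = (3×10⁸)² = 9×10¹⁶ m²/s²
m = 2.558×10¹⁷ / 9×10¹⁶ = 2.842 kg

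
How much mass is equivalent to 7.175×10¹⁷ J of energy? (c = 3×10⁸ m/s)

From E = mc², we get m = E/c²
c² = (3×10⁸)² = 9×10¹⁶ m²/s²
m = 7.175×10¹⁷ / 9×10¹⁶ = 7.972 kg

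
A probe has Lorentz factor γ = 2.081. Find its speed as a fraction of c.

From γ = 1/√(1 - v²/c²):
1/γ² = 1/2.081² = 0.2309
v²/c² = 1 - 0.2309 = 0.7691
v/c = √(0.7691) = 0.8770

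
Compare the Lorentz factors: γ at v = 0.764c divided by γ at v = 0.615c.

γ₁ = 1/√(1 - 0.764²) = 1.550
γ₂ = 1/√(1 - 0.615²) = 1.268
γ₁/γ₂ = 1.550/1.268 = 1.222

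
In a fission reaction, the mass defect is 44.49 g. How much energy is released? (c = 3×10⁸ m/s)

Convert mass defect: Δm = 44.49 g = 0.04449 kg
E = Δm·c² = 0.04449 × (3×10⁸)²
= 0.04449 × 9×10¹⁶ = 4.004×10¹⁵ J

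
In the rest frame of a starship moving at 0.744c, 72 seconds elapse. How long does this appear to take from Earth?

Proper time Δt₀ = 72 seconds
γ = 1/√(1 - 0.744²) = 1.497
Δt = γΔt₀ = 1.497 × 72 = 107.8 seconds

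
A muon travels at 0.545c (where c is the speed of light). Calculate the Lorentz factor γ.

v/c = 0.545, so (v/c)² = 0.297025
1 - (v/c)² = 0.702975
γ = 1/√(0.702975) = 1.193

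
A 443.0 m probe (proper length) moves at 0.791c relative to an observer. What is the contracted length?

Proper length L₀ = 443.0 m
γ = 1/√(1 - 0.791²) = 1.6345
L = L₀/γ = 443.0/1.6345 = 271.0 m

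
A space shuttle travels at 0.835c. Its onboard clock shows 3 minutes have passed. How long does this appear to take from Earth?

Proper time Δt₀ = 3 minutes
γ = 1/√(1 - 0.835²) = 1.8174
Δt = γΔt₀ = 1.8174 × 3 = 5.452 minutes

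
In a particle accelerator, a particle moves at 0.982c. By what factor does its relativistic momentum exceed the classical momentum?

p_rel = γmv, p_class = mv
Ratio = γ = 1/√(1 - 0.982²)
= 1/√(0.035676) = 5.294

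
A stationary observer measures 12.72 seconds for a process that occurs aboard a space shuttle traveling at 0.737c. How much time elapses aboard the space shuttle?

Dilated time Δt = 12.72 seconds
γ = 1/√(1 - 0.737²) = 1.4795
Δt₀ = Δt/γ = 12.72/1.4795 = 8.597 seconds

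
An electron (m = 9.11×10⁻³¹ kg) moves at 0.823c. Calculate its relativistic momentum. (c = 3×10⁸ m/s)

γ = 1/√(1 - 0.823²) = 1.7604
v = 0.823 × 3×10⁸ = 2.469×10⁸ m/s
p = γmv = 1.7604 × 9.11×10⁻³¹ × 2.469×10⁸ = 3.960×10⁻²² kg·m/s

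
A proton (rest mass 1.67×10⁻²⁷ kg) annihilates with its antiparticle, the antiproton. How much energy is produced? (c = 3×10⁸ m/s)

Both particles have the same rest mass, so total mass = 2m
E = 2m·c² = 2 × 1.67×10⁻²⁷ × (3×10⁸)²
= 2 × 1.67×10⁻²⁷ × 9×10¹⁶
= 3.006×10⁻¹⁰ J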